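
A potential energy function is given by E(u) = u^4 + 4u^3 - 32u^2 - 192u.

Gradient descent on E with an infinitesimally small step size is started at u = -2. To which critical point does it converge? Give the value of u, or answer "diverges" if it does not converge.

4

E'(u) = 4(u - 4)(u + 3)(u + 4), so E'(-2) = -48.
Gradient descent moves in the -E' direction, i.e. u is increasing.
The nearest critical point in that direction is u = 4, where E'' = 224 > 0 (a local minimum). The iterate converges there.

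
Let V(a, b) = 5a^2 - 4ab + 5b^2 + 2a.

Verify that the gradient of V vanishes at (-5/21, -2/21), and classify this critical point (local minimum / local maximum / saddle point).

local minimum

∇V = (10a - 4b + 2, -4a + 10b); substituting (-5/21, -2/21) gives ∇V = (0, 0), so (-5/21, -2/21) is indeed a critical point.
The Hessian of V is constant: H = [[10, -4], [-4, 10]].
det(H) = 10·10 − (-4)² = 84.
det(H) > 0 and tr(H) = 20 > 0, so H is positive definite and the point is a local minimum.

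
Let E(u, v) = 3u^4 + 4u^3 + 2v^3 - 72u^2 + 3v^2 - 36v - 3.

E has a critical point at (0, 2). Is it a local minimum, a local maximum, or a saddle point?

saddle point

The mixed partial ∂²E/∂u∂v is 0, so the Hessian at any point is diag(E_uu, E_vv) = diag(12(3u^2 + 2u - 12), 6(2v + 1)).
At (0, 2): H = diag(-144, 30).
The eigenvalues have opposite signs, so H is indefinite: a saddle point.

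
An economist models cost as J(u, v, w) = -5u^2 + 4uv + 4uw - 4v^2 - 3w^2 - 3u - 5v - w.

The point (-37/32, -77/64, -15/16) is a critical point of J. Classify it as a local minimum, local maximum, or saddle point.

The Hessian is constant: H = [[-10, 4, 4], [4, -8, 0], [4, 0, -6]].
Leading principal minors: Δ₁ = -10, Δ₂ = 64, Δ₃ = -256.
The minors alternate sign starting negative (−, +, −), so H is negative definite: a local maximum.

local maximum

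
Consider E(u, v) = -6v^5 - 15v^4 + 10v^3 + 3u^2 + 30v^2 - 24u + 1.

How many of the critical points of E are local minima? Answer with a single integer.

E separates as a function of u plus a function of v, so ∇E=0 decouples.
∂E/∂u = 6(u - 4) = 0 at u ∈ {4}; ∂E/∂v = -30v(v - 1)(v + 1)(v + 2) = 0 at v ∈ {-2, -1, 0, 1}.
The Hessian is diagonal: diag(E_uu, E_vv). Second derivatives: E_uu(4)=6; E_vv(-2)=180, E_vv(-1)=-60, E_vv(0)=60, E_vv(1)=-180.
Local minima occur where both diagonal entries positive: (4, -2), (4, 0). Count: 2.

2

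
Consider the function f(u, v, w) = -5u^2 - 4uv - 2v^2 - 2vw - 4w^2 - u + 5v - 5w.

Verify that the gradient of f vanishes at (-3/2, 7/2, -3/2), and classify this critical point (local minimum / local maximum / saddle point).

local maximum

∇f = (-10u - 4v - 1, -4u - 4v - 2w + 5, -2v - 8w - 5); substituting (-3/2, 7/2, -3/2) gives ∇f = (0, 0, 0), so (-3/2, 7/2, -3/2) is indeed a critical point.
The Hessian is constant: H = [[-10, -4, 0], [-4, -4, -2], [0, -2, -8]].
Leading principal minors: Δ₁ = -10, Δ₂ = 24, Δ₃ = -152.
The minors alternate sign starting negative (−, +, −), so H is negative definite: a local maximum.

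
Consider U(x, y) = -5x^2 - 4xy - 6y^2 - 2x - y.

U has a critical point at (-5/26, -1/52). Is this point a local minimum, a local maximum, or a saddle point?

The Hessian of U is constant: H = [[-10, -4], [-4, -12]].
det(H) = (-10)·(-12) − (-4)² = 104.
det(H) > 0 and tr(H) = -22 < 0, so H is negative definite and the point is a local maximum.

local maximum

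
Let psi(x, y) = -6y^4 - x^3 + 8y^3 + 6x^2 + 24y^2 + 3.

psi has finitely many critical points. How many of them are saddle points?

3

psi separates as a function of x plus a function of y, so ∇psi=0 decouples.
∂psi/∂x = -3x(x - 4) = 0 at x ∈ {0, 4}; ∂psi/∂y = -24y(y - 2)(y + 1) = 0 at y ∈ {-1, 0, 2}.
The Hessian is diagonal: diag(psi_xx, psi_yy). Second derivatives: psi_xx(0)=12, psi_xx(4)=-12; psi_yy(-1)=-72, psi_yy(0)=48, psi_yy(2)=-144.
Saddle points occur where the two diagonal entries have opposite signs: (0, -1), (0, 2), (4, 0). Count: 3.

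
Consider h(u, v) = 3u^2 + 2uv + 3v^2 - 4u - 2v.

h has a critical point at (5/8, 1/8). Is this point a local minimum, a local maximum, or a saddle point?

local minimum

The Hessian of h is constant: H = [[6, 2], [2, 6]].
det(H) = 6·6 − 2² = 32.
det(H) > 0 and tr(H) = 12 > 0, so H is positive definite and the point is a local minimum.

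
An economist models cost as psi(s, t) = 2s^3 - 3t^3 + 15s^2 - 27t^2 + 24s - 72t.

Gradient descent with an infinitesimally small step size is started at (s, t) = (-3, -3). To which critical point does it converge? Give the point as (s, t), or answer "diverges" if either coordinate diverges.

(-1, -4)

psi is separable, so gradient descent decouples: s follows -∂psi/∂s, t follows -∂psi/∂t.
∂psi/∂s = 6(s + 1)(s + 4); at s=-3 this is -12, so s increases.
∂psi/∂t = -9(t + 2)(t + 4); at t=-3 this is 9, so t decreases.
s converges to its nearest critical value -1 (a local min of the s-part); t converges to -4. The iterate converges to (-1, -4).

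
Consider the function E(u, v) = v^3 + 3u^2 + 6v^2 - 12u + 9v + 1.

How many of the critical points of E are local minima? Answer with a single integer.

1

E separates as a function of u plus a function of v, so ∇E=0 decouples.
∂E/∂u = 6(u - 2) = 0 at u ∈ {2}; ∂E/∂v = 3(v + 1)(v + 3) = 0 at v ∈ {-3, -1}.
The Hessian is diagonal: diag(E_uu, E_vv). Second derivatives: E_uu(2)=6; E_vv(-3)=-6, E_vv(-1)=6.
Local minima occur where both diagonal entries positive: (2, -1). Count: 1.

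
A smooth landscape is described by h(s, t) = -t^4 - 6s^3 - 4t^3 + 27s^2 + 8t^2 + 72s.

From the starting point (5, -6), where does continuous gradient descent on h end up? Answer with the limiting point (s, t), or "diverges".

diverges

h is separable, so gradient descent decouples: s follows -∂h/∂s, t follows -∂h/∂t.
∂h/∂s = -18(s - 4)(s + 1); at s=5 this is -108, so s increases.
∂h/∂t = -4t(t - 1)(t + 4); at t=-6 this is 336, so t decreases.
The s-coordinate has no critical point in that direction and runs off to infinity.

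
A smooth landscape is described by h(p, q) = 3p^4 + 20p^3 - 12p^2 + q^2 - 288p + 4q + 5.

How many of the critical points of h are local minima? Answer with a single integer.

h separates as a function of p plus a function of q, so ∇h=0 decouples.
∂h/∂p = 12(p - 2)(p + 3)(p + 4) = 0 at p ∈ {-4, -3, 2}; ∂h/∂q = 2(q + 2) = 0 at q ∈ {-2}.
The Hessian is diagonal: diag(h_pp, h_qq). Second derivatives: h_pp(-4)=72, h_pp(-3)=-60, h_pp(2)=360; h_qq(-2)=2.
Local minima occur where both diagonal entries positive: (-4, -2), (2, -2). Count: 2.

2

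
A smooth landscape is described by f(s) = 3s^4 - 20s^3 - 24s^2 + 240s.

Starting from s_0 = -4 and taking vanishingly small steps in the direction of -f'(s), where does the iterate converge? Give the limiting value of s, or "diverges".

-2

f'(s) = 12(s - 5)(s - 2)(s + 2), so f'(-4) = -1296.
Gradient descent moves in the -f' direction, i.e. s is increasing.
The nearest critical point in that direction is s = -2, where f'' = 336 > 0 (a local minimum). The iterate converges there.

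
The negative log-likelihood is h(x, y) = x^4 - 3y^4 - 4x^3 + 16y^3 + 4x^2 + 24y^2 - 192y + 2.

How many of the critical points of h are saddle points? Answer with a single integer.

h separates as a function of x plus a function of y, so ∇h=0 decouples.
∂h/∂x = 4x(x - 2)(x - 1) = 0 at x ∈ {0, 1, 2}; ∂h/∂y = -12(y - 4)(y - 2)(y + 2) = 0 at y ∈ {-2, 2, 4}.
The Hessian is diagonal: diag(h_xx, h_yy). Second derivatives: h_xx(0)=8, h_xx(1)=-4, h_xx(2)=8; h_yy(-2)=-288, h_yy(2)=96, h_yy(4)=-144.
Saddle points occur where the two diagonal entries have opposite signs: (0, -2), (0, 4), (1, 2), (2, -2), (2, 4). Count: 5.

5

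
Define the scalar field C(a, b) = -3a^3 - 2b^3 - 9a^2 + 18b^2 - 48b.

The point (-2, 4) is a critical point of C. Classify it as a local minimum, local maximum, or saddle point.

The mixed partial ∂²C/∂a∂b is 0, so the Hessian at any point is diag(C_aa, C_bb) = diag(-18(a + 1), 12(-b + 3)).
At (-2, 4): H = diag(18, -12).
The eigenvalues have opposite signs, so H is indefinite: a saddle point.

saddle point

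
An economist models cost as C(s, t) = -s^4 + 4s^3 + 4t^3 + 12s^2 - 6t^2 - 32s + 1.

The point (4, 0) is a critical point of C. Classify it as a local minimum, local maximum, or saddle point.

The mixed partial ∂²C/∂s∂t is 0, so the Hessian at any point is diag(C_ss, C_tt) = diag(12(-s^2 + 2s + 2), 12(2t - 1)).
At (4, 0): H = diag(-72, -12).
Both eigenvalues are negative, so H is negative definite: a local maximum.

local maximum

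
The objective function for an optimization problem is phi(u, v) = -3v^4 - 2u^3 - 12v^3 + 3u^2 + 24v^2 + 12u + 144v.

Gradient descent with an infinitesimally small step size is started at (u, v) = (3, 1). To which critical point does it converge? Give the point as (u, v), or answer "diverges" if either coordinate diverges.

phi is separable, so gradient descent decouples: u follows -∂phi/∂u, v follows -∂phi/∂v.
∂phi/∂u = -6(u - 2)(u + 1); at u=3 this is -24, so u increases.
∂phi/∂v = -12(v - 2)(v + 2)(v + 3); at v=1 this is 144, so v decreases.
The u-coordinate has no critical point in that direction and runs off to infinity.

diverges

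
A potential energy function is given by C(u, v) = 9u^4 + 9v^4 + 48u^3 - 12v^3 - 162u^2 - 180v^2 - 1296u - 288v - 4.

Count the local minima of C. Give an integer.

C separates as a function of u plus a function of v, so ∇C=0 decouples.
∂C/∂u = 36(u - 3)(u + 3)(u + 4) = 0 at u ∈ {-4, -3, 3}; ∂C/∂v = 36(v - 4)(v + 1)(v + 2) = 0 at v ∈ {-2, -1, 4}.
The Hessian is diagonal: diag(C_uu, C_vv). Second derivatives: C_uu(-4)=252, C_uu(-3)=-216, C_uu(3)=1512; C_vv(-2)=216, C_vv(-1)=-180, C_vv(4)=1080.
Local minima occur where both diagonal entries positive: (-4, -2), (-4, 4), (3, -2), (3, 4). Count: 4.

4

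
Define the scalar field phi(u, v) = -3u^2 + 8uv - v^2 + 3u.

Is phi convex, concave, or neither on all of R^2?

phi is quadratic, so its Hessian is the constant matrix H = [[-6, 8], [8, -2]].
det(H) = -52, tr(H) = -8.
det(H) < 0, so H is indefinite: neither convex nor concave.

neither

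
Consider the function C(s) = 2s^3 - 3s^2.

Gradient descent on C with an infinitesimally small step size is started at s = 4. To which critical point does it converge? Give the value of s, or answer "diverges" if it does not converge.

1

C'(s) = 6s(s - 1), so C'(4) = 72.
Gradient descent moves in the -C' direction, i.e. s is decreasing.
The nearest critical point in that direction is s = 1, where C'' = 6 > 0 (a local minimum). The iterate converges there.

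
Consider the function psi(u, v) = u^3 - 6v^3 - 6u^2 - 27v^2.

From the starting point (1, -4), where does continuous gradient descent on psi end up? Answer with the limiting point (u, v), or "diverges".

(4, -3)

psi is separable, so gradient descent decouples: u follows -∂psi/∂u, v follows -∂psi/∂v.
∂psi/∂u = 3u(u - 4); at u=1 this is -9, so u increases.
∂psi/∂v = -18v(v + 3); at v=-4 this is -72, so v increases.
u converges to its nearest critical value 4 (a local min of the u-part); v converges to -3. The iterate converges to (4, -3).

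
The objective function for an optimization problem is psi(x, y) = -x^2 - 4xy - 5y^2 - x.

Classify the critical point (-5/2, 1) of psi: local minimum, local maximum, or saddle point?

The Hessian of psi is constant: H = [[-2, -4], [-4, -10]].
det(H) = (-2)·(-10) − (-4)² = 4.
det(H) > 0 and tr(H) = -12 < 0, so H is negative definite and the point is a local maximum.

local maximum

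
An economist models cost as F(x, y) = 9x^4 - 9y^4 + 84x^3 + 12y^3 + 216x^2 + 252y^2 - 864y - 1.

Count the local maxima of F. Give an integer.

F separates as a function of x plus a function of y, so ∇F=0 decouples.
∂F/∂x = 36x(x + 3)(x + 4) = 0 at x ∈ {-4, -3, 0}; ∂F/∂y = -36(y - 3)(y - 2)(y + 4) = 0 at y ∈ {-4, 2, 3}.
The Hessian is diagonal: diag(F_xx, F_yy). Second derivatives: F_xx(-4)=144, F_xx(-3)=-108, F_xx(0)=432; F_yy(-4)=-1512, F_yy(2)=216, F_yy(3)=-252.
Local maxima occur where both diagonal entries negative: (-3, -4), (-3, 3). Count: 2.

2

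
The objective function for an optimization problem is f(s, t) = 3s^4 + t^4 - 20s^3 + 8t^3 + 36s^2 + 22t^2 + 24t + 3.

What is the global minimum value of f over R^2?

-6

f(s,t) separates as P(s) + Q(t) + 3, so its minimum is min P + min Q + 3.
P'(s) = 12s(s - 3)(s - 2) vanishes at s ∈ {0, 2, 3}; Q'(t) = 4(t + 1)(t + 2)(t + 3) vanishes at t ∈ {-3, -2, -1}.
Local minima of P (where P''>0): P(0)=0, P(3)=27. Local minima of Q: Q(-3)=-9, Q(-1)=-9.
So the global minimum of f is P(0) + Q(-3) + 3 = 0 − 9 + 3 = -6, attained at (0, -3).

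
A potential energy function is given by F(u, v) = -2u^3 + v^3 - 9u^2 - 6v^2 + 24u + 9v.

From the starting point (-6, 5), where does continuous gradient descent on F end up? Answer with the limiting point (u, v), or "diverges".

(-4, 3)

F is separable, so gradient descent decouples: u follows -∂F/∂u, v follows -∂F/∂v.
∂F/∂u = -6(u - 1)(u + 4); at u=-6 this is -84, so u increases.
∂F/∂v = 3(v - 3)(v - 1); at v=5 this is 24, so v decreases.
u converges to its nearest critical value -4 (a local min of the u-part); v converges to 3. The iterate converges to (-4, 3).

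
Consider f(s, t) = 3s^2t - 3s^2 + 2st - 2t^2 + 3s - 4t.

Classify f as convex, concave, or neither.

neither

The term 3s^2t is cubic, so the Hessian is not constant.
∂²f/∂s² = 6t - 6, which takes both signs as t varies (negative for sufficiently negative t). A diagonal entry of the Hessian changing sign means the Hessian is neither positive- nor negative-semidefinite on all of R^2.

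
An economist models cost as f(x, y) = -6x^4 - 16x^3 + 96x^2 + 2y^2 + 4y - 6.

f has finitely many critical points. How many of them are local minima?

f separates as a function of x plus a function of y, so ∇f=0 decouples.
∂f/∂x = -24x(x - 2)(x + 4) = 0 at x ∈ {-4, 0, 2}; ∂f/∂y = 4(y + 1) = 0 at y ∈ {-1}.
The Hessian is diagonal: diag(f_xx, f_yy). Second derivatives: f_xx(-4)=-576, f_xx(0)=192, f_xx(2)=-288; f_yy(-1)=4.
Local minima occur where both diagonal entries positive: (0, -1). Count: 1.

1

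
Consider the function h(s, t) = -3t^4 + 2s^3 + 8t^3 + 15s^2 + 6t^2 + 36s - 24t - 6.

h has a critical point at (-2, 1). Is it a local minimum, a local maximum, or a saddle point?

The mixed partial ∂²h/∂s∂t is 0, so the Hessian at any point is diag(h_ss, h_tt) = diag(6(2s + 5), 12(-3t^2 + 4t + 1)).
At (-2, 1): H = diag(6, 24).
Both eigenvalues are positive, so H is positive definite: a local minimum.

local minimum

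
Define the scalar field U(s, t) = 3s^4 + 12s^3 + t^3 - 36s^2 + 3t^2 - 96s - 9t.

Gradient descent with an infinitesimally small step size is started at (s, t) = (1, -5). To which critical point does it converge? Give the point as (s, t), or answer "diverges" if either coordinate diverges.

diverges

U is separable, so gradient descent decouples: s follows -∂U/∂s, t follows -∂U/∂t.
∂U/∂s = 12(s - 2)(s + 1)(s + 4); at s=1 this is -120, so s increases.
∂U/∂t = 3(t - 1)(t + 3); at t=-5 this is 36, so t decreases.
The t-coordinate has no critical point in that direction and runs off to infinity.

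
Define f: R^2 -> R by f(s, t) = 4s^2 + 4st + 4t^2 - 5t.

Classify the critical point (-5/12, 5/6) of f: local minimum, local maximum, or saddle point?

local minimum

The Hessian of f is constant: H = [[8, 4], [4, 8]].
det(H) = 8·8 − 4² = 48.
det(H) > 0 and tr(H) = 16 > 0, so H is positive definite and the point is a local minimum.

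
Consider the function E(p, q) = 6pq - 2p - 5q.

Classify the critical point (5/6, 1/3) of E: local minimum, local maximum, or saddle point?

The Hessian of E is constant: H = [[0, 6], [6, 0]].
det(H) = 0·0 − 6² = -36.
Since det(H) < 0, H is indefinite and the critical point is a saddle point.

saddle point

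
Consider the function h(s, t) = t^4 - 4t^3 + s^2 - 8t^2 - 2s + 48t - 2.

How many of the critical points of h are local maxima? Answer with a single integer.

0

h separates as a function of s plus a function of t, so ∇h=0 decouples.
∂h/∂s = 2(s - 1) = 0 at s ∈ {1}; ∂h/∂t = 4(t - 3)(t - 2)(t + 2) = 0 at t ∈ {-2, 2, 3}.
The Hessian is diagonal: diag(h_ss, h_tt). Second derivatives: h_ss(1)=2; h_tt(-2)=80, h_tt(2)=-16, h_tt(3)=20.
Local maxima occur where both diagonal entries negative: none. Count: 0.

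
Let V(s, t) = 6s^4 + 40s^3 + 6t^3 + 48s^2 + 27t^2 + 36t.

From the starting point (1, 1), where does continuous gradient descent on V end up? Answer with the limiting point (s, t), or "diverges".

V is separable, so gradient descent decouples: s follows -∂V/∂s, t follows -∂V/∂t.
∂V/∂s = 24s(s + 1)(s + 4); at s=1 this is 240, so s decreases.
∂V/∂t = 18(t + 1)(t + 2); at t=1 this is 108, so t decreases.
s converges to its nearest critical value 0 (a local min of the s-part); t converges to -1. The iterate converges to (0, -1).

(0, -1)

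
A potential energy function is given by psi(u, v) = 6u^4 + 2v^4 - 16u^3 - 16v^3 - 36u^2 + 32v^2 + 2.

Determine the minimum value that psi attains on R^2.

psi(u,v) separates as P(u) + Q(v) + 2, so its minimum is min P + min Q + 2.
P'(u) = 24u(u - 3)(u + 1) vanishes at u ∈ {-1, 0, 3}; Q'(v) = 8v(v - 4)(v - 2) vanishes at v ∈ {0, 2, 4}.
Local minima of P (where P''>0): P(-1)=-14, P(3)=-270. Local minima of Q: Q(0)=0, Q(4)=0.
So the global minimum of psi is P(3) + Q(0) + 2 = -270 + 0 + 2 = -268, attained at (3, 0).

-268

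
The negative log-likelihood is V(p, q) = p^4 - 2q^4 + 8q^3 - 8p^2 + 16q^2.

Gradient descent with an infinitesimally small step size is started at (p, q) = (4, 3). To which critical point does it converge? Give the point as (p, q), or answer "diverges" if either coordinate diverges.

(2, 0)

V is separable, so gradient descent decouples: p follows -∂V/∂p, q follows -∂V/∂q.
∂V/∂p = 4p(p - 2)(p + 2); at p=4 this is 192, so p decreases.
∂V/∂q = -8q(q - 4)(q + 1); at q=3 this is 96, so q decreases.
p converges to its nearest critical value 2 (a local min of the p-part); q converges to 0. The iterate converges to (2, 0).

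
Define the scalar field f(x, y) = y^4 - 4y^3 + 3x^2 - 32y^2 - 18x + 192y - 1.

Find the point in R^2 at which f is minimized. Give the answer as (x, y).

f(x,y) separates as P(x) + Q(y) − 1, so its minimum is min P + min Q − 1.
P'(x) = 6x - 18 vanishes at x ∈ {3}; Q'(y) = 4(y - 4)(y - 3)(y + 4) vanishes at y ∈ {-4, 3, 4}.
Local minima of P (where P''>0): P(3)=-27. Local minima of Q: Q(-4)=-768, Q(4)=256.
So the global minimum of f is P(3) + Q(-4) − 1 = -27 − 768 − 1 = -796, attained at (3, -4).

(3, -4)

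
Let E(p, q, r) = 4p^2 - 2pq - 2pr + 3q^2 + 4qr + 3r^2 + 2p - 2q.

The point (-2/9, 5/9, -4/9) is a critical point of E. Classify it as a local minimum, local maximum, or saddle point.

local minimum

The Hessian is constant: H = [[8, -2, -2], [-2, 6, 4], [-2, 4, 6]].
Leading principal minors: Δ₁ = 8, Δ₂ = 44, Δ₃ = 144.
All leading minors are positive, so H is positive definite: a local minimum.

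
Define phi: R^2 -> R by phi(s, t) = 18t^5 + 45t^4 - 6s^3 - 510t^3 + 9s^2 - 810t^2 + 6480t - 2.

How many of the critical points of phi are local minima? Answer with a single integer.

phi separates as a function of s plus a function of t, so ∇phi=0 decouples.
∂phi/∂s = -18s(s - 1) = 0 at s ∈ {0, 1}; ∂phi/∂t = 90(t - 3)(t - 2)(t + 3)(t + 4) = 0 at t ∈ {-4, -3, 2, 3}.
The Hessian is diagonal: diag(phi_ss, phi_tt). Second derivatives: phi_ss(0)=18, phi_ss(1)=-18; phi_tt(-4)=-3780, phi_tt(-3)=2700, phi_tt(2)=-2700, phi_tt(3)=3780.
Local minima occur where both diagonal entries positive: (0, -3), (0, 3). Count: 2.

2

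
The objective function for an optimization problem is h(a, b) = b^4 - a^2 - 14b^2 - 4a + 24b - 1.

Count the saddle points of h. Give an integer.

2

h separates as a function of a plus a function of b, so ∇h=0 decouples.
∂h/∂a = -2(a + 2) = 0 at a ∈ {-2}; ∂h/∂b = 4(b - 2)(b - 1)(b + 3) = 0 at b ∈ {-3, 1, 2}.
The Hessian is diagonal: diag(h_aa, h_bb). Second derivatives: h_aa(-2)=-2; h_bb(-3)=80, h_bb(1)=-16, h_bb(2)=20.
Saddle points occur where the two diagonal entries have opposite signs: (-2, -3), (-2, 2). Count: 2.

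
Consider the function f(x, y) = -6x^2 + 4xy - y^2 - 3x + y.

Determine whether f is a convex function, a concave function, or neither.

f is quadratic, so its Hessian is the constant matrix H = [[-12, 4], [4, -2]].
det(H) = 8, tr(H) = -14.
det(H) > 0 and tr(H) < 0, so H is negative definite everywhere: concave.

concave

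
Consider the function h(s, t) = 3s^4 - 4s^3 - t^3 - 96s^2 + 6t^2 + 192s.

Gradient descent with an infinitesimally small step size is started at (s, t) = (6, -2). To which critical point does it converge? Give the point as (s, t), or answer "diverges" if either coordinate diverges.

h is separable, so gradient descent decouples: s follows -∂h/∂s, t follows -∂h/∂t.
∂h/∂s = 12(s - 4)(s - 1)(s + 4); at s=6 this is 1200, so s decreases.
∂h/∂t = -3t(t - 4); at t=-2 this is -36, so t increases.
s converges to its nearest critical value 4 (a local min of the s-part); t converges to 0. The iterate converges to (4, 0).

(4, 0)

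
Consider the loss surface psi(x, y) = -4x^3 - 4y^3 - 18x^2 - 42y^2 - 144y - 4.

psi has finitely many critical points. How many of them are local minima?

psi separates as a function of x plus a function of y, so ∇psi=0 decouples.
∂psi/∂x = -12x(x + 3) = 0 at x ∈ {-3, 0}; ∂psi/∂y = -12(y + 3)(y + 4) = 0 at y ∈ {-4, -3}.
The Hessian is diagonal: diag(psi_xx, psi_yy). Second derivatives: psi_xx(-3)=36, psi_xx(0)=-36; psi_yy(-4)=12, psi_yy(-3)=-12.
Local minima occur where both diagonal entries positive: (-3, -4). Count: 1.

1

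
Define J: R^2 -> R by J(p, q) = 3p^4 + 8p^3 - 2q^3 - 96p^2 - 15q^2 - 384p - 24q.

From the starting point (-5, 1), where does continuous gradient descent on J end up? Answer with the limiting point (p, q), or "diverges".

J is separable, so gradient descent decouples: p follows -∂J/∂p, q follows -∂J/∂q.
∂J/∂p = 12(p - 4)(p + 2)(p + 4); at p=-5 this is -324, so p increases.
∂J/∂q = -6(q + 1)(q + 4); at q=1 this is -60, so q increases.
The q-coordinate has no critical point in that direction and runs off to infinity.

diverges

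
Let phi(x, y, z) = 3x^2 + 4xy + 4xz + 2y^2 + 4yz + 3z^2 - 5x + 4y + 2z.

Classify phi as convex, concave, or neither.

phi is quadratic, so its Hessian is the constant matrix H = [[6, 4, 4], [4, 4, 4], [4, 4, 6]].
Leading principal minors: 6, 8, 16.
All positive ⇒ H ≻ 0 ⇒ convex.

convex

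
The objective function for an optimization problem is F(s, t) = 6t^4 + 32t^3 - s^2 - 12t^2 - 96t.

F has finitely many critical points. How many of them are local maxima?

F separates as a function of s plus a function of t, so ∇F=0 decouples.
∂F/∂s = -2s = 0 at s ∈ {0}; ∂F/∂t = 24(t - 1)(t + 1)(t + 4) = 0 at t ∈ {-4, -1, 1}.
The Hessian is diagonal: diag(F_ss, F_tt). Second derivatives: F_ss(0)=-2; F_tt(-4)=360, F_tt(-1)=-144, F_tt(1)=240.
Local maxima occur where both diagonal entries negative: (0, -1). Count: 1.

1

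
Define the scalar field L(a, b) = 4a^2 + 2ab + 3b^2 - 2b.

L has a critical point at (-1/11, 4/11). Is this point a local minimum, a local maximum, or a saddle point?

The Hessian of L is constant: H = [[8, 2], [2, 6]].
det(H) = 8·6 − 2² = 44.
det(H) > 0 and tr(H) = 14 > 0, so H is positive definite and the point is a local minimum.

local minimum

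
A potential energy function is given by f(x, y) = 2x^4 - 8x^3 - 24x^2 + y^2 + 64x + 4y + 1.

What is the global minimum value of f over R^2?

-131

f(x,y) separates as P(x) + Q(y) + 1, so its minimum is min P + min Q + 1.
P'(x) = 8(x - 4)(x - 1)(x + 2) vanishes at x ∈ {-2, 1, 4}; Q'(y) = 2y + 4 vanishes at y ∈ {-2}.
Local minima of P (where P''>0): P(-2)=-128, P(4)=-128. Local minima of Q: Q(-2)=-4.
So the global minimum of f is P(-2) + Q(-2) + 1 = -128 − 4 + 1 = -131, attained at (-2, -2).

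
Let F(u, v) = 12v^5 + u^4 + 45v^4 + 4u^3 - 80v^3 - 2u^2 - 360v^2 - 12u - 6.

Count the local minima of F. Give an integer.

F separates as a function of u plus a function of v, so ∇F=0 decouples.
∂F/∂u = 4(u - 1)(u + 1)(u + 3) = 0 at u ∈ {-3, -1, 1}; ∂F/∂v = 60v(v - 2)(v + 2)(v + 3) = 0 at v ∈ {-3, -2, 0, 2}.
The Hessian is diagonal: diag(F_uu, F_vv). Second derivatives: F_uu(-3)=32, F_uu(-1)=-16, F_uu(1)=32; F_vv(-3)=-900, F_vv(-2)=480, F_vv(0)=-720, F_vv(2)=2400.
Local minima occur where both diagonal entries positive: (-3, -2), (-3, 2), (1, -2), (1, 2). Count: 4.

4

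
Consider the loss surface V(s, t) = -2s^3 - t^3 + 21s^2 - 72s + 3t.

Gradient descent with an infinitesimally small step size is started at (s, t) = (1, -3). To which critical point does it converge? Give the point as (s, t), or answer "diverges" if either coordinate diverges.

V is separable, so gradient descent decouples: s follows -∂V/∂s, t follows -∂V/∂t.
∂V/∂s = -6(s - 4)(s - 3); at s=1 this is -36, so s increases.
∂V/∂t = -3(t - 1)(t + 1); at t=-3 this is -24, so t increases.
s converges to its nearest critical value 3 (a local min of the s-part); t converges to -1. The iterate converges to (3, -1).

(3, -1)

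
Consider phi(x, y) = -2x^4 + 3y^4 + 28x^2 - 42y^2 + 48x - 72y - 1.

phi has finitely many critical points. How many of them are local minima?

phi separates as a function of x plus a function of y, so ∇phi=0 decouples.
∂phi/∂x = -8(x - 3)(x + 1)(x + 2) = 0 at x ∈ {-2, -1, 3}; ∂phi/∂y = 12(y - 3)(y + 1)(y + 2) = 0 at y ∈ {-2, -1, 3}.
The Hessian is diagonal: diag(phi_xx, phi_yy). Second derivatives: phi_xx(-2)=-40, phi_xx(-1)=32, phi_xx(3)=-160; phi_yy(-2)=60, phi_yy(-1)=-48, phi_yy(3)=240.
Local minima occur where both diagonal entries positive: (-1, -2), (-1, 3). Count: 2.

2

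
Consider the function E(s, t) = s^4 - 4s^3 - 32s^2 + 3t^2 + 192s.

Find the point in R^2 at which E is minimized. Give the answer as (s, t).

(-4, 0)

E(s,t) separates as P(s) + Q(t), so its minimum is min P + min Q.
P'(s) = 4(s - 4)(s - 3)(s + 4) vanishes at s ∈ {-4, 3, 4}; Q'(t) = 6t vanishes at t ∈ {0}.
Local minima of P (where P''>0): P(-4)=-768, P(4)=256. Local minima of Q: Q(0)=0.
So the global minimum of E is P(-4) + Q(0) = -768 + 0 = -768, attained at (-4, 0).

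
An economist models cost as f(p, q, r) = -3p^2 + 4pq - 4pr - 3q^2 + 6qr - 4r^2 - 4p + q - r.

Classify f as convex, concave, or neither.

f is quadratic, so its Hessian is the constant matrix H = [[-6, 4, -4], [4, -6, 6], [-4, 6, -8]].
Leading principal minors: -6, 20, -40.
Signs alternate −, +, − ⇒ H ≺ 0 ⇒ concave.

concave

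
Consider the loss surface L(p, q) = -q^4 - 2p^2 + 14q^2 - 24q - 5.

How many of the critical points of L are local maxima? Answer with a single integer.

L separates as a function of p plus a function of q, so ∇L=0 decouples.
∂L/∂p = -4p = 0 at p ∈ {0}; ∂L/∂q = -4(q - 2)(q - 1)(q + 3) = 0 at q ∈ {-3, 1, 2}.
The Hessian is diagonal: diag(L_pp, L_qq). Second derivatives: L_pp(0)=-4; L_qq(-3)=-80, L_qq(1)=16, L_qq(2)=-20.
Local maxima occur where both diagonal entries negative: (0, -3), (0, 2). Count: 2.

2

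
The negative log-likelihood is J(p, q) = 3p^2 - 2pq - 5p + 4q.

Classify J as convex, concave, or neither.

neither

J is quadratic, so its Hessian is the constant matrix H = [[6, -2], [-2, 0]].
det(H) = -4, tr(H) = 6.
det(H) < 0, so H is indefinite: neither convex nor concave.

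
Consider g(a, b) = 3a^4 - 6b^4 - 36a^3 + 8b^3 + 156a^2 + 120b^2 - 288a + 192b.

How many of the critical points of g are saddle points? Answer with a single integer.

5

g separates as a function of a plus a function of b, so ∇g=0 decouples.
∂g/∂a = 12(a - 4)(a - 3)(a - 2) = 0 at a ∈ {2, 3, 4}; ∂g/∂b = -24(b - 4)(b + 1)(b + 2) = 0 at b ∈ {-2, -1, 4}.
The Hessian is diagonal: diag(g_aa, g_bb). Second derivatives: g_aa(2)=24, g_aa(3)=-12, g_aa(4)=24; g_bb(-2)=-144, g_bb(-1)=120, g_bb(4)=-720.
Saddle points occur where the two diagonal entries have opposite signs: (2, -2), (2, 4), (3, -1), (4, -2), (4, 4). Count: 5.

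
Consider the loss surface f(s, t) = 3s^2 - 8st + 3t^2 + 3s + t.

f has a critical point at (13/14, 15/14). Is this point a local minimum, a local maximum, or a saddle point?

The Hessian of f is constant: H = [[6, -8], [-8, 6]].
det(H) = 6·6 − (-8)² = -28.
Since det(H) < 0, H is indefinite and the critical point is a saddle point.

saddle point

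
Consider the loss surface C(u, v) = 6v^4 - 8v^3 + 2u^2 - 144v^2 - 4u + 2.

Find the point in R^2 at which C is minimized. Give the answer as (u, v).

(1, 4)

C(u,v) separates as P(u) + Q(v) + 2, so its minimum is min P + min Q + 2.
P'(u) = 4u - 4 vanishes at u ∈ {1}; Q'(v) = 24v(v - 4)(v + 3) vanishes at v ∈ {-3, 0, 4}.
Local minima of P (where P''>0): P(1)=-2. Local minima of Q: Q(-3)=-594, Q(4)=-1280.
So the global minimum of C is P(1) + Q(4) + 2 = -2 − 1280 + 2 = -1280, attained at (1, 4).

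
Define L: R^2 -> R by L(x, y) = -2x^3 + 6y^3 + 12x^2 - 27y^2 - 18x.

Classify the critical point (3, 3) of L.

saddle point

The mixed partial ∂²L/∂x∂y is 0, so the Hessian at any point is diag(L_xx, L_yy) = diag(12(-x + 2), 18(2y - 3)).
At (3, 3): H = diag(-12, 54).
The eigenvalues have opposite signs, so H is indefinite: a saddle point.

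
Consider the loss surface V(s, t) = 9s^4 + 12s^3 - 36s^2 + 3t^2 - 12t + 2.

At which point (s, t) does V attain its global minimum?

(-2, 2)

V(s,t) separates as P(s) + Q(t) + 2, so its minimum is min P + min Q + 2.
P'(s) = 36s(s - 1)(s + 2) vanishes at s ∈ {-2, 0, 1}; Q'(t) = 6(t - 2) vanishes at t ∈ {2}.
Local minima of P (where P''>0): P(-2)=-96, P(1)=-15. Local minima of Q: Q(2)=-12.
So the global minimum of V is P(-2) + Q(2) + 2 = -96 − 12 + 2 = -106, attained at (-2, 2).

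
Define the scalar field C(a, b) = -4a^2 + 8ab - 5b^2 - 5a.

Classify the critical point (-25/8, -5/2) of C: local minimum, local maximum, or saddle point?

The Hessian of C is constant: H = [[-8, 8], [8, -10]].
det(H) = (-8)·(-10) − 8² = 16.
det(H) > 0 and tr(H) = -18 < 0, so H is negative definite and the point is a local maximum.

local maximum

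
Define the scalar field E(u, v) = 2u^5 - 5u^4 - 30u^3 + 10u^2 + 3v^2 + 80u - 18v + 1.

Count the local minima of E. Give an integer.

E separates as a function of u plus a function of v, so ∇E=0 decouples.
∂E/∂u = 10(u - 4)(u - 1)(u + 1)(u + 2) = 0 at u ∈ {-2, -1, 1, 4}; ∂E/∂v = 6(v - 3) = 0 at v ∈ {3}.
The Hessian is diagonal: diag(E_uu, E_vv). Second derivatives: E_uu(-2)=-180, E_uu(-1)=100, E_uu(1)=-180, E_uu(4)=900; E_vv(3)=6.
Local minima occur where both diagonal entries positive: (-1, 3), (4, 3). Count: 2.

2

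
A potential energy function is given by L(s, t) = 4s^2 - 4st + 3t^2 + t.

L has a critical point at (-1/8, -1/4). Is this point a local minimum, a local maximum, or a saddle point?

local minimum

The Hessian of L is constant: H = [[8, -4], [-4, 6]].
det(H) = 8·6 − (-4)² = 32.
det(H) > 0 and tr(H) = 14 > 0, so H is positive definite and the point is a local minimum.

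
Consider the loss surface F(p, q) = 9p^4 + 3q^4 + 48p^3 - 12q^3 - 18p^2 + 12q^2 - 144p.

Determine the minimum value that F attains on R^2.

F(p,q) separates as A(p) + B(q), so its minimum is min A + min B.
A'(p) = 36(p - 1)(p + 1)(p + 4) vanishes at p ∈ {-4, -1, 1}; B'(q) = 12q(q - 2)(q - 1) vanishes at q ∈ {0, 1, 2}.
Local minima of A (where A''>0): A(-4)=-480, A(1)=-105. Local minima of B: B(0)=0, B(2)=0.
So the global minimum of F is A(-4) + B(0) = -480 + 0 = -480, attained at (-4, 0).

-480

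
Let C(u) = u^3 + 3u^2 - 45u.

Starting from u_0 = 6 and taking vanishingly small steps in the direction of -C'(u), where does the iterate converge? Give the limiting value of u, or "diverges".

3

C'(u) = 3(u - 3)(u + 5), so C'(6) = 99.
Gradient descent moves in the -C' direction, i.e. u is decreasing.
The nearest critical point in that direction is u = 3, where C'' = 24 > 0 (a local minimum). The iterate converges there.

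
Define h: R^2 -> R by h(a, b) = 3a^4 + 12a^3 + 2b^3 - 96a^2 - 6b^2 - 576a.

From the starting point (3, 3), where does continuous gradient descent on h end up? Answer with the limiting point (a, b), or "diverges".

h is separable, so gradient descent decouples: a follows -∂h/∂a, b follows -∂h/∂b.
∂h/∂a = 12(a - 4)(a + 3)(a + 4); at a=3 this is -504, so a increases.
∂h/∂b = 6b(b - 2); at b=3 this is 18, so b decreases.
a converges to its nearest critical value 4 (a local min of the a-part); b converges to 2. The iterate converges to (4, 2).

(4, 2)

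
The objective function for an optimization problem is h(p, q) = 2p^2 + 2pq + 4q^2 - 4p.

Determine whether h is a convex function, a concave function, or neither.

h is quadratic, so its Hessian is the constant matrix H = [[4, 2], [2, 8]].
det(H) = 28, tr(H) = 12.
det(H) > 0 and tr(H) > 0, so H is positive definite everywhere: convex.

convex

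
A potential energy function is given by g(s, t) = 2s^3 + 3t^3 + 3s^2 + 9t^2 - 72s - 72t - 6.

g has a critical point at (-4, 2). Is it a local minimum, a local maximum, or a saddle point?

The mixed partial ∂²g/∂s∂t is 0, so the Hessian at any point is diag(g_ss, g_tt) = diag(6(2s + 1), 18(t + 1)).
At (-4, 2): H = diag(-42, 54).
The eigenvalues have opposite signs, so H is indefinite: a saddle point.

saddle point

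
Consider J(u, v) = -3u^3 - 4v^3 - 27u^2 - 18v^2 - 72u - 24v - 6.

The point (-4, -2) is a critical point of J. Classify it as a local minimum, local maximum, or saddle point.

The mixed partial ∂²J/∂u∂v is 0, so the Hessian at any point is diag(J_uu, J_vv) = diag(-18(u + 3), -12(2v + 3)).
At (-4, -2): H = diag(18, 12).
Both eigenvalues are positive, so H is positive definite: a local minimum.

local minimum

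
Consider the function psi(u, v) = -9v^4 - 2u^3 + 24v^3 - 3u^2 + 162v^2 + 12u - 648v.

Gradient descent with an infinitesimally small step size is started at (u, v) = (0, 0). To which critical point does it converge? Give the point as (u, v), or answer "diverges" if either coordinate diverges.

psi is separable, so gradient descent decouples: u follows -∂psi/∂u, v follows -∂psi/∂v.
∂psi/∂u = -6(u - 1)(u + 2); at u=0 this is 12, so u decreases.
∂psi/∂v = -36(v - 3)(v - 2)(v + 3); at v=0 this is -648, so v increases.
u converges to its nearest critical value -2 (a local min of the u-part); v converges to 2. The iterate converges to (-2, 2).

(-2, 2)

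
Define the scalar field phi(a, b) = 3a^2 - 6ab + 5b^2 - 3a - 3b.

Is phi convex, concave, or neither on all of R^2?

convex

phi is quadratic, so its Hessian is the constant matrix H = [[6, -6], [-6, 10]].
det(H) = 24, tr(H) = 16.
det(H) > 0 and tr(H) > 0, so H is positive definite everywhere: convex.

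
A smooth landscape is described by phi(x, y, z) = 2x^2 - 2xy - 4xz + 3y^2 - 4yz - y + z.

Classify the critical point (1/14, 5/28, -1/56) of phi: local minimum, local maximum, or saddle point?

The Hessian is constant: H = [[4, -2, -4], [-2, 6, -4], [-4, -4, 0]].
Leading principal minors: Δ₁ = 4, Δ₂ = 20, Δ₃ = -224.
The minors fit neither the all-positive nor the alternating-sign pattern, so H is indefinite: a saddle point.

saddle point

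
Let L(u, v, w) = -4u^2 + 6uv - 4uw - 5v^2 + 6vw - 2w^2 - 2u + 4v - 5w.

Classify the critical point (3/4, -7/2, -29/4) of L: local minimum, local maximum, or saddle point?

The Hessian is constant: H = [[-8, 6, -4], [6, -10, 6], [-4, 6, -4]].
Leading principal minors: Δ₁ = -8, Δ₂ = 44, Δ₃ = -16.
The minors alternate sign starting negative (−, +, −), so H is negative definite: a local maximum.

local maximum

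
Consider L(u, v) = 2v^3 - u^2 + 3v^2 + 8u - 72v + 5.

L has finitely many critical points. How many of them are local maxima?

L separates as a function of u plus a function of v, so ∇L=0 decouples.
∂L/∂u = -2(u - 4) = 0 at u ∈ {4}; ∂L/∂v = 6(v - 3)(v + 4) = 0 at v ∈ {-4, 3}.
The Hessian is diagonal: diag(L_uu, L_vv). Second derivatives: L_uu(4)=-2; L_vv(-4)=-42, L_vv(3)=42.
Local maxima occur where both diagonal entries negative: (4, -4). Count: 1.

1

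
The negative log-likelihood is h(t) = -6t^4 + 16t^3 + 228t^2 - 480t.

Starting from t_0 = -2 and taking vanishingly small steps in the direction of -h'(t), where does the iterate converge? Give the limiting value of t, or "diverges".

1

h'(t) = -24(t - 5)(t - 1)(t + 4), so h'(-2) = -1008.
Gradient descent moves in the -h' direction, i.e. t is increasing.
The nearest critical point in that direction is t = 1, where h'' = 480 > 0 (a local minimum). The iterate converges there.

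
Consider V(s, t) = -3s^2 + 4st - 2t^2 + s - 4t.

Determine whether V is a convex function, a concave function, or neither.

V is quadratic, so its Hessian is the constant matrix H = [[-6, 4], [4, -4]].
det(H) = 8, tr(H) = -10.
det(H) > 0 and tr(H) < 0, so H is negative definite everywhere: concave.

concave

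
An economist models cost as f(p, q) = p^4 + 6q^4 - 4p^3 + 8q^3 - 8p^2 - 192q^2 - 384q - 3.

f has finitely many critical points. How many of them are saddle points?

4

f separates as a function of p plus a function of q, so ∇f=0 decouples.
∂f/∂p = 4p(p - 4)(p + 1) = 0 at p ∈ {-1, 0, 4}; ∂f/∂q = 24(q - 4)(q + 1)(q + 4) = 0 at q ∈ {-4, -1, 4}.
The Hessian is diagonal: diag(f_pp, f_qq). Second derivatives: f_pp(-1)=20, f_pp(0)=-16, f_pp(4)=80; f_qq(-4)=576, f_qq(-1)=-360, f_qq(4)=960.
Saddle points occur where the two diagonal entries have opposite signs: (-1, -1), (0, -4), (0, 4), (4, -1). Count: 4.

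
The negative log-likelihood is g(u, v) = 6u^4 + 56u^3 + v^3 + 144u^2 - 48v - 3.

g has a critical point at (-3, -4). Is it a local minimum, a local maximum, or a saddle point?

The mixed partial ∂²g/∂u∂v is 0, so the Hessian at any point is diag(g_uu, g_vv) = diag(24(3u^2 + 14u + 12), 6v).
At (-3, -4): H = diag(-72, -24).
Both eigenvalues are negative, so H is negative definite: a local maximum.

local maximum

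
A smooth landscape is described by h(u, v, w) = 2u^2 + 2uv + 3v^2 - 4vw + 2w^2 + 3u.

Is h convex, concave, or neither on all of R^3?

convex

h is quadratic, so its Hessian is the constant matrix H = [[4, 2, 0], [2, 6, -4], [0, -4, 4]].
Leading principal minors: 4, 20, 16.
All positive ⇒ H ≻ 0 ⇒ convex.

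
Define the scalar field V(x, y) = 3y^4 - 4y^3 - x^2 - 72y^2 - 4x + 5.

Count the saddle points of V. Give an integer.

2

V separates as a function of x plus a function of y, so ∇V=0 decouples.
∂V/∂x = -2(x + 2) = 0 at x ∈ {-2}; ∂V/∂y = 12y(y - 4)(y + 3) = 0 at y ∈ {-3, 0, 4}.
The Hessian is diagonal: diag(V_xx, V_yy). Second derivatives: V_xx(-2)=-2; V_yy(-3)=252, V_yy(0)=-144, V_yy(4)=336.
Saddle points occur where the two diagonal entries have opposite signs: (-2, -3), (-2, 4). Count: 2.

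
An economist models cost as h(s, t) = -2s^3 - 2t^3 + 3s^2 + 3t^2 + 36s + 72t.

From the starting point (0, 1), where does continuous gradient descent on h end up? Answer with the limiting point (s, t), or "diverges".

(-2, -3)

h is separable, so gradient descent decouples: s follows -∂h/∂s, t follows -∂h/∂t.
∂h/∂s = -6(s - 3)(s + 2); at s=0 this is 36, so s decreases.
∂h/∂t = -6(t - 4)(t + 3); at t=1 this is 72, so t decreases.
s converges to its nearest critical value -2 (a local min of the s-part); t converges to -3. The iterate converges to (-2, -3).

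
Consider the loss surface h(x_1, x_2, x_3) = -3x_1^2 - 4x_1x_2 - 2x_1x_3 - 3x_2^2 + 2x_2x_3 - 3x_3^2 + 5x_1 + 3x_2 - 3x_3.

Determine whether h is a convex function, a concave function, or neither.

concave

h is quadratic, so its Hessian is the constant matrix H = [[-6, -4, -2], [-4, -6, 2], [-2, 2, -6]].
Leading principal minors: -6, 20, -40.
Signs alternate −, +, − ⇒ H ≺ 0 ⇒ concave.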